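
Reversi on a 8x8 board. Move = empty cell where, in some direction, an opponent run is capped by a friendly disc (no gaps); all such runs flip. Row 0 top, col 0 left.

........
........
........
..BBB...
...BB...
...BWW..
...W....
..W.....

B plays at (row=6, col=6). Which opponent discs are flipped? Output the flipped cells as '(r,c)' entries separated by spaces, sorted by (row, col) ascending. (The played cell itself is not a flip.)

Answer: (5,5)

Derivation:
Dir NW: opp run (5,5) capped by B -> flip
Dir N: first cell '.' (not opp) -> no flip
Dir NE: first cell '.' (not opp) -> no flip
Dir W: first cell '.' (not opp) -> no flip
Dir E: first cell '.' (not opp) -> no flip
Dir SW: first cell '.' (not opp) -> no flip
Dir S: first cell '.' (not opp) -> no flip
Dir SE: first cell '.' (not opp) -> no flip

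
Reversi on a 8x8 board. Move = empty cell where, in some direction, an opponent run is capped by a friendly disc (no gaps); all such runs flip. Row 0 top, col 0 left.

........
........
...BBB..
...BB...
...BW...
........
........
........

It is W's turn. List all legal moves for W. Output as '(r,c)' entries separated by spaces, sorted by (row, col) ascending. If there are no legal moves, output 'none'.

Answer: (1,4) (2,2) (4,2)

Derivation:
(1,2): no bracket -> illegal
(1,3): no bracket -> illegal
(1,4): flips 2 -> legal
(1,5): no bracket -> illegal
(1,6): no bracket -> illegal
(2,2): flips 1 -> legal
(2,6): no bracket -> illegal
(3,2): no bracket -> illegal
(3,5): no bracket -> illegal
(3,6): no bracket -> illegal
(4,2): flips 1 -> legal
(4,5): no bracket -> illegal
(5,2): no bracket -> illegal
(5,3): no bracket -> illegal
(5,4): no bracket -> illegal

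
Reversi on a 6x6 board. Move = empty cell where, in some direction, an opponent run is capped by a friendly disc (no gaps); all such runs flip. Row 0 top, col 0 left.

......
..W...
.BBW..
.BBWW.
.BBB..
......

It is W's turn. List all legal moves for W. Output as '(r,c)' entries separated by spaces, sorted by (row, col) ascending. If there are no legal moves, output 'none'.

Answer: (1,1) (2,0) (3,0) (5,0) (5,1) (5,2) (5,3)

Derivation:
(1,0): no bracket -> illegal
(1,1): flips 1 -> legal
(1,3): no bracket -> illegal
(2,0): flips 2 -> legal
(3,0): flips 3 -> legal
(4,0): no bracket -> illegal
(4,4): no bracket -> illegal
(5,0): flips 2 -> legal
(5,1): flips 1 -> legal
(5,2): flips 4 -> legal
(5,3): flips 1 -> legal
(5,4): no bracket -> illegal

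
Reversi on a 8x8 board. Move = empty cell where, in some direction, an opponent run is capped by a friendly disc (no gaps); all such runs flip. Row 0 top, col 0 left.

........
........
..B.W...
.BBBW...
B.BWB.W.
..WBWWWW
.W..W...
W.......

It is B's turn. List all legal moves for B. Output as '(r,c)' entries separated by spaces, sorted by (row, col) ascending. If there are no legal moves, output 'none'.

Answer: (1,4) (1,5) (3,5) (5,1) (6,2) (6,5) (6,6) (7,4) (7,5)

Derivation:
(1,3): no bracket -> illegal
(1,4): flips 2 -> legal
(1,5): flips 1 -> legal
(2,3): no bracket -> illegal
(2,5): no bracket -> illegal
(3,5): flips 1 -> legal
(3,6): no bracket -> illegal
(3,7): no bracket -> illegal
(4,1): no bracket -> illegal
(4,5): no bracket -> illegal
(4,7): no bracket -> illegal
(5,0): no bracket -> illegal
(5,1): flips 1 -> legal
(6,0): no bracket -> illegal
(6,2): flips 1 -> legal
(6,3): no bracket -> illegal
(6,5): flips 2 -> legal
(6,6): flips 1 -> legal
(6,7): no bracket -> illegal
(7,1): no bracket -> illegal
(7,2): no bracket -> illegal
(7,3): no bracket -> illegal
(7,4): flips 2 -> legal
(7,5): flips 1 -> legal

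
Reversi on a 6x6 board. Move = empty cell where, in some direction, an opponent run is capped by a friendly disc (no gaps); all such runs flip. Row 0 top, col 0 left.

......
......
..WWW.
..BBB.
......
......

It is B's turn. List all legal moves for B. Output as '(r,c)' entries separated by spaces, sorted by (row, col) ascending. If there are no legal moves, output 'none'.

Answer: (1,1) (1,2) (1,3) (1,4) (1,5)

Derivation:
(1,1): flips 1 -> legal
(1,2): flips 2 -> legal
(1,3): flips 1 -> legal
(1,4): flips 2 -> legal
(1,5): flips 1 -> legal
(2,1): no bracket -> illegal
(2,5): no bracket -> illegal
(3,1): no bracket -> illegal
(3,5): no bracket -> illegal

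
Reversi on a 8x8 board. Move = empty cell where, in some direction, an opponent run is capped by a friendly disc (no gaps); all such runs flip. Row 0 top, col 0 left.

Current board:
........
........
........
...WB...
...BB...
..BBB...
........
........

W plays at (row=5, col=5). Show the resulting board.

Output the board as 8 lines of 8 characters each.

Answer: ........
........
........
...WB...
...BW...
..BBBW..
........
........

Derivation:
Place W at (5,5); scan 8 dirs for brackets.
Dir NW: opp run (4,4) capped by W -> flip
Dir N: first cell '.' (not opp) -> no flip
Dir NE: first cell '.' (not opp) -> no flip
Dir W: opp run (5,4) (5,3) (5,2), next='.' -> no flip
Dir E: first cell '.' (not opp) -> no flip
Dir SW: first cell '.' (not opp) -> no flip
Dir S: first cell '.' (not opp) -> no flip
Dir SE: first cell '.' (not opp) -> no flip
All flips: (4,4)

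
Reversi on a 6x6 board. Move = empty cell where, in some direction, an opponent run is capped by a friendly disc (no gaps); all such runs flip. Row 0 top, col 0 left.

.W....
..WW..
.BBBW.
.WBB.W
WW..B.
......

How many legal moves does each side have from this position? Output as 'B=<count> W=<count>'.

-- B to move --
(0,0): no bracket -> illegal
(0,2): flips 1 -> legal
(0,3): flips 2 -> legal
(0,4): flips 1 -> legal
(1,0): no bracket -> illegal
(1,1): no bracket -> illegal
(1,4): no bracket -> illegal
(1,5): flips 1 -> legal
(2,0): no bracket -> illegal
(2,5): flips 1 -> legal
(3,0): flips 1 -> legal
(3,4): no bracket -> illegal
(4,2): no bracket -> illegal
(4,5): no bracket -> illegal
(5,0): flips 1 -> legal
(5,1): flips 2 -> legal
(5,2): no bracket -> illegal
B mobility = 8
-- W to move --
(1,0): no bracket -> illegal
(1,1): flips 1 -> legal
(1,4): flips 2 -> legal
(2,0): flips 3 -> legal
(3,0): flips 1 -> legal
(3,4): flips 3 -> legal
(4,2): flips 3 -> legal
(4,3): flips 2 -> legal
(4,5): no bracket -> illegal
(5,3): flips 1 -> legal
(5,4): no bracket -> illegal
(5,5): no bracket -> illegal
W mobility = 8

Answer: B=8 W=8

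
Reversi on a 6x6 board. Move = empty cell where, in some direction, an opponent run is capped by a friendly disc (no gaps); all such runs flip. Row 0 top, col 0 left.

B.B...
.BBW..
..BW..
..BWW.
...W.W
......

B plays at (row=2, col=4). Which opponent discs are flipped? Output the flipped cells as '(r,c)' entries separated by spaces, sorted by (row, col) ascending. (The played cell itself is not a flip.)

Answer: (1,3) (2,3)

Derivation:
Dir NW: opp run (1,3) capped by B -> flip
Dir N: first cell '.' (not opp) -> no flip
Dir NE: first cell '.' (not opp) -> no flip
Dir W: opp run (2,3) capped by B -> flip
Dir E: first cell '.' (not opp) -> no flip
Dir SW: opp run (3,3), next='.' -> no flip
Dir S: opp run (3,4), next='.' -> no flip
Dir SE: first cell '.' (not opp) -> no flip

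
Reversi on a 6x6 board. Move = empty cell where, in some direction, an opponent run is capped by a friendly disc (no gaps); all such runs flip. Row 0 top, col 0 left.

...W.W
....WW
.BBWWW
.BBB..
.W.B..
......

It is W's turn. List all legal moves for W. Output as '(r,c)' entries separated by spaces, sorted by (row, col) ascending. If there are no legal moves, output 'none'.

(1,0): no bracket -> illegal
(1,1): flips 2 -> legal
(1,2): no bracket -> illegal
(1,3): no bracket -> illegal
(2,0): flips 2 -> legal
(3,0): no bracket -> illegal
(3,4): no bracket -> illegal
(4,0): no bracket -> illegal
(4,2): flips 1 -> legal
(4,4): no bracket -> illegal
(5,2): no bracket -> illegal
(5,3): flips 2 -> legal
(5,4): no bracket -> illegal

Answer: (1,1) (2,0) (4,2) (5,3)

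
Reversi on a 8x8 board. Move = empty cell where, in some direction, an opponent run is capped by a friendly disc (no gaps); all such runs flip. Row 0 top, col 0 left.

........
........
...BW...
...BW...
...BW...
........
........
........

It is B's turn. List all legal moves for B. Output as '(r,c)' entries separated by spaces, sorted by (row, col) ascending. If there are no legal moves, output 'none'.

(1,3): no bracket -> illegal
(1,4): no bracket -> illegal
(1,5): flips 1 -> legal
(2,5): flips 2 -> legal
(3,5): flips 1 -> legal
(4,5): flips 2 -> legal
(5,3): no bracket -> illegal
(5,4): no bracket -> illegal
(5,5): flips 1 -> legal

Answer: (1,5) (2,5) (3,5) (4,5) (5,5)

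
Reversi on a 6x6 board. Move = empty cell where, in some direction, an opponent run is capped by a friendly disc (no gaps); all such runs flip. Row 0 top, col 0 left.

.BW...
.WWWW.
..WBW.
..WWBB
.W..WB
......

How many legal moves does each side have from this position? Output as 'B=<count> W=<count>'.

Answer: B=10 W=1

Derivation:
-- B to move --
(0,0): no bracket -> illegal
(0,3): flips 2 -> legal
(0,4): flips 2 -> legal
(0,5): flips 1 -> legal
(1,0): no bracket -> illegal
(1,5): no bracket -> illegal
(2,0): no bracket -> illegal
(2,1): flips 2 -> legal
(2,5): flips 1 -> legal
(3,0): no bracket -> illegal
(3,1): flips 2 -> legal
(4,0): no bracket -> illegal
(4,2): no bracket -> illegal
(4,3): flips 2 -> legal
(5,0): flips 2 -> legal
(5,1): no bracket -> illegal
(5,2): no bracket -> illegal
(5,3): flips 1 -> legal
(5,4): flips 1 -> legal
(5,5): no bracket -> illegal
B mobility = 10
-- W to move --
(0,0): flips 1 -> legal
(1,0): no bracket -> illegal
(2,5): no bracket -> illegal
(4,3): no bracket -> illegal
(5,4): no bracket -> illegal
(5,5): no bracket -> illegal
W mobility = 1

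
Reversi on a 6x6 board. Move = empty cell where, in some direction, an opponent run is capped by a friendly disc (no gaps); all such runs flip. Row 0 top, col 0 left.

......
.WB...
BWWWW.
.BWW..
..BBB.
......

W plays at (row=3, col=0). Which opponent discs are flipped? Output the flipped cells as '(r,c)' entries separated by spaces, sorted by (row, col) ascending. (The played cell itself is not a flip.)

Dir NW: edge -> no flip
Dir N: opp run (2,0), next='.' -> no flip
Dir NE: first cell 'W' (not opp) -> no flip
Dir W: edge -> no flip
Dir E: opp run (3,1) capped by W -> flip
Dir SW: edge -> no flip
Dir S: first cell '.' (not opp) -> no flip
Dir SE: first cell '.' (not opp) -> no flip

Answer: (3,1)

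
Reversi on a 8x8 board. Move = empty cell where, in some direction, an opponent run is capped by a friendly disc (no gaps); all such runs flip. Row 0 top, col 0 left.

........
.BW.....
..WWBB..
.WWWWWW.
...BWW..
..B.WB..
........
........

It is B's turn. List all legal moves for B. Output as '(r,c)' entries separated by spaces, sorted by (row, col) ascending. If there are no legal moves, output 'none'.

(0,1): no bracket -> illegal
(0,2): no bracket -> illegal
(0,3): no bracket -> illegal
(1,3): flips 3 -> legal
(1,4): no bracket -> illegal
(2,0): no bracket -> illegal
(2,1): flips 3 -> legal
(2,6): no bracket -> illegal
(2,7): no bracket -> illegal
(3,0): no bracket -> illegal
(3,7): no bracket -> illegal
(4,0): no bracket -> illegal
(4,1): no bracket -> illegal
(4,2): flips 1 -> legal
(4,6): flips 3 -> legal
(4,7): flips 1 -> legal
(5,3): flips 1 -> legal
(5,6): no bracket -> illegal
(6,3): no bracket -> illegal
(6,4): flips 3 -> legal
(6,5): flips 1 -> legal

Answer: (1,3) (2,1) (4,2) (4,6) (4,7) (5,3) (6,4) (6,5)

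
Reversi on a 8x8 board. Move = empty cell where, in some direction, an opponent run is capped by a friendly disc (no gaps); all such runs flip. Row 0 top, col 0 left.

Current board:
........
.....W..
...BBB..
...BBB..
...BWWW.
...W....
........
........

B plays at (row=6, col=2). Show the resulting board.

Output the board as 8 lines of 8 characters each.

Place B at (6,2); scan 8 dirs for brackets.
Dir NW: first cell '.' (not opp) -> no flip
Dir N: first cell '.' (not opp) -> no flip
Dir NE: opp run (5,3) (4,4) capped by B -> flip
Dir W: first cell '.' (not opp) -> no flip
Dir E: first cell '.' (not opp) -> no flip
Dir SW: first cell '.' (not opp) -> no flip
Dir S: first cell '.' (not opp) -> no flip
Dir SE: first cell '.' (not opp) -> no flip
All flips: (4,4) (5,3)

Answer: ........
.....W..
...BBB..
...BBB..
...BBWW.
...B....
..B.....
........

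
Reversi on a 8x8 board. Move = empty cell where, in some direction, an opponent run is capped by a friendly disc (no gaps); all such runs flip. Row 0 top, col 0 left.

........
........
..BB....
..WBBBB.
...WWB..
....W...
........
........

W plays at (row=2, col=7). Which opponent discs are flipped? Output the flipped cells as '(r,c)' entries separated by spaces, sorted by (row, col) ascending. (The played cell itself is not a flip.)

Dir NW: first cell '.' (not opp) -> no flip
Dir N: first cell '.' (not opp) -> no flip
Dir NE: edge -> no flip
Dir W: first cell '.' (not opp) -> no flip
Dir E: edge -> no flip
Dir SW: opp run (3,6) (4,5) capped by W -> flip
Dir S: first cell '.' (not opp) -> no flip
Dir SE: edge -> no flip

Answer: (3,6) (4,5)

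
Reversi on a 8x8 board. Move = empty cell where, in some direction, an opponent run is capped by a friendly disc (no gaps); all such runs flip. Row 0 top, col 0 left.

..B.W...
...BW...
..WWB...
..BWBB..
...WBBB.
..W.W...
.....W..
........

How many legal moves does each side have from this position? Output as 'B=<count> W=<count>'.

Answer: B=12 W=12

Derivation:
-- B to move --
(0,3): no bracket -> illegal
(0,5): flips 2 -> legal
(1,1): flips 2 -> legal
(1,2): flips 2 -> legal
(1,5): flips 1 -> legal
(2,1): flips 2 -> legal
(2,5): no bracket -> illegal
(3,1): flips 1 -> legal
(4,1): no bracket -> illegal
(4,2): flips 2 -> legal
(5,1): no bracket -> illegal
(5,3): flips 3 -> legal
(5,5): no bracket -> illegal
(5,6): no bracket -> illegal
(6,1): flips 2 -> legal
(6,2): no bracket -> illegal
(6,3): flips 1 -> legal
(6,4): flips 1 -> legal
(6,6): no bracket -> illegal
(7,4): no bracket -> illegal
(7,5): no bracket -> illegal
(7,6): flips 3 -> legal
B mobility = 12
-- W to move --
(0,1): no bracket -> illegal
(0,3): flips 1 -> legal
(1,1): no bracket -> illegal
(1,2): flips 1 -> legal
(1,5): flips 1 -> legal
(2,1): flips 1 -> legal
(2,5): flips 2 -> legal
(2,6): no bracket -> illegal
(3,1): flips 1 -> legal
(3,6): flips 3 -> legal
(3,7): no bracket -> illegal
(4,1): flips 1 -> legal
(4,2): flips 1 -> legal
(4,7): flips 3 -> legal
(5,3): no bracket -> illegal
(5,5): flips 1 -> legal
(5,6): flips 2 -> legal
(5,7): no bracket -> illegal
W mobility = 12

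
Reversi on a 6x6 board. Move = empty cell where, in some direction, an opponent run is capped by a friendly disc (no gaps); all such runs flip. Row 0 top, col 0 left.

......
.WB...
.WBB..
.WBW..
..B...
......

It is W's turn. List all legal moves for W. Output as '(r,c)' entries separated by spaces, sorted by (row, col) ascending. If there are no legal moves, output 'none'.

Answer: (0,3) (1,3) (2,4) (4,3) (5,1) (5,3)

Derivation:
(0,1): no bracket -> illegal
(0,2): no bracket -> illegal
(0,3): flips 1 -> legal
(1,3): flips 3 -> legal
(1,4): no bracket -> illegal
(2,4): flips 2 -> legal
(3,4): no bracket -> illegal
(4,1): no bracket -> illegal
(4,3): flips 1 -> legal
(5,1): flips 1 -> legal
(5,2): no bracket -> illegal
(5,3): flips 1 -> legal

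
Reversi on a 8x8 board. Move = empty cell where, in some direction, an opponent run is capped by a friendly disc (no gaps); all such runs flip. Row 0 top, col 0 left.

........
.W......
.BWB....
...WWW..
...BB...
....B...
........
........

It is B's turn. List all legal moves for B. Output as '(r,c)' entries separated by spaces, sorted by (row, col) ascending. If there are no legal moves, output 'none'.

(0,0): flips 3 -> legal
(0,1): flips 1 -> legal
(0,2): no bracket -> illegal
(1,0): no bracket -> illegal
(1,2): no bracket -> illegal
(1,3): no bracket -> illegal
(2,0): no bracket -> illegal
(2,4): flips 1 -> legal
(2,5): flips 1 -> legal
(2,6): flips 1 -> legal
(3,1): no bracket -> illegal
(3,2): no bracket -> illegal
(3,6): no bracket -> illegal
(4,2): no bracket -> illegal
(4,5): flips 1 -> legal
(4,6): no bracket -> illegal

Answer: (0,0) (0,1) (2,4) (2,5) (2,6) (4,5)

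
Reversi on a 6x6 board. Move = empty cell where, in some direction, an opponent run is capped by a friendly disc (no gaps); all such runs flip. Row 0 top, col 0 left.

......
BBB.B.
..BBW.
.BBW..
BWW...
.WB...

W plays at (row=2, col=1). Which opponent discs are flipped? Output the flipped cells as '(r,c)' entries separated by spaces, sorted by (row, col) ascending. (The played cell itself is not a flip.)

Dir NW: opp run (1,0), next=edge -> no flip
Dir N: opp run (1,1), next='.' -> no flip
Dir NE: opp run (1,2), next='.' -> no flip
Dir W: first cell '.' (not opp) -> no flip
Dir E: opp run (2,2) (2,3) capped by W -> flip
Dir SW: first cell '.' (not opp) -> no flip
Dir S: opp run (3,1) capped by W -> flip
Dir SE: opp run (3,2), next='.' -> no flip

Answer: (2,2) (2,3) (3,1)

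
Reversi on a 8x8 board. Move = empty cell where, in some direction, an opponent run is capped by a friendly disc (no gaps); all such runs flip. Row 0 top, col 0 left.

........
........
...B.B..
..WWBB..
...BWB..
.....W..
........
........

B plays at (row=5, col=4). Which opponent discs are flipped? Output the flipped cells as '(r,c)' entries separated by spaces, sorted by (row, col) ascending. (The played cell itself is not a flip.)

Dir NW: first cell 'B' (not opp) -> no flip
Dir N: opp run (4,4) capped by B -> flip
Dir NE: first cell 'B' (not opp) -> no flip
Dir W: first cell '.' (not opp) -> no flip
Dir E: opp run (5,5), next='.' -> no flip
Dir SW: first cell '.' (not opp) -> no flip
Dir S: first cell '.' (not opp) -> no flip
Dir SE: first cell '.' (not opp) -> no flip

Answer: (4,4)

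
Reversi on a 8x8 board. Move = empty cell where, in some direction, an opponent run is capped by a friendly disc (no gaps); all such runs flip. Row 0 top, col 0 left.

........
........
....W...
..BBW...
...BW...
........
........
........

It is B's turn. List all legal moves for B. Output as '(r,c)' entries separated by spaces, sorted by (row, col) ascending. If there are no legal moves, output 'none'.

Answer: (1,5) (2,5) (3,5) (4,5) (5,5)

Derivation:
(1,3): no bracket -> illegal
(1,4): no bracket -> illegal
(1,5): flips 1 -> legal
(2,3): no bracket -> illegal
(2,5): flips 1 -> legal
(3,5): flips 1 -> legal
(4,5): flips 1 -> legal
(5,3): no bracket -> illegal
(5,4): no bracket -> illegal
(5,5): flips 1 -> legal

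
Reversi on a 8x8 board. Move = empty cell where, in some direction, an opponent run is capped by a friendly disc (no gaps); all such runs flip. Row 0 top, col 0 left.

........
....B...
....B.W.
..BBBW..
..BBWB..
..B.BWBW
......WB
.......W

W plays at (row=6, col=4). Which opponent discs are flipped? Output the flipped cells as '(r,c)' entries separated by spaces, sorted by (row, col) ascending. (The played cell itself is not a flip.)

Dir NW: first cell '.' (not opp) -> no flip
Dir N: opp run (5,4) capped by W -> flip
Dir NE: first cell 'W' (not opp) -> no flip
Dir W: first cell '.' (not opp) -> no flip
Dir E: first cell '.' (not opp) -> no flip
Dir SW: first cell '.' (not opp) -> no flip
Dir S: first cell '.' (not opp) -> no flip
Dir SE: first cell '.' (not opp) -> no flip

Answer: (5,4)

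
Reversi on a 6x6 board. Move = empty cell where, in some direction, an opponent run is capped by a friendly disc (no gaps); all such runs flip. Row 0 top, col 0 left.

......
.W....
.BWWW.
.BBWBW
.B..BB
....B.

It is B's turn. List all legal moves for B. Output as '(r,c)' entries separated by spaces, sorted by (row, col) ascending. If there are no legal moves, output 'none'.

Answer: (0,0) (0,1) (1,2) (1,3) (1,4) (2,5)

Derivation:
(0,0): flips 3 -> legal
(0,1): flips 1 -> legal
(0,2): no bracket -> illegal
(1,0): no bracket -> illegal
(1,2): flips 2 -> legal
(1,3): flips 1 -> legal
(1,4): flips 2 -> legal
(1,5): no bracket -> illegal
(2,0): no bracket -> illegal
(2,5): flips 4 -> legal
(4,2): no bracket -> illegal
(4,3): no bracket -> illegal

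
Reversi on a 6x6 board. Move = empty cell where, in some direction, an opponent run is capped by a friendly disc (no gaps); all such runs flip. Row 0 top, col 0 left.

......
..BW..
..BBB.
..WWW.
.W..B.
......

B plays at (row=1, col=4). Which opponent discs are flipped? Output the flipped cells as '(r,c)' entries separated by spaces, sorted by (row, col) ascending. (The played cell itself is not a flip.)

Answer: (1,3)

Derivation:
Dir NW: first cell '.' (not opp) -> no flip
Dir N: first cell '.' (not opp) -> no flip
Dir NE: first cell '.' (not opp) -> no flip
Dir W: opp run (1,3) capped by B -> flip
Dir E: first cell '.' (not opp) -> no flip
Dir SW: first cell 'B' (not opp) -> no flip
Dir S: first cell 'B' (not opp) -> no flip
Dir SE: first cell '.' (not opp) -> no flip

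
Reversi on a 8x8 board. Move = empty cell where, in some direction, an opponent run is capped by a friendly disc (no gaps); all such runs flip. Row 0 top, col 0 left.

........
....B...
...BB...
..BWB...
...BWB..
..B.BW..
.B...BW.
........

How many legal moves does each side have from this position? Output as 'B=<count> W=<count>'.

-- B to move --
(2,2): no bracket -> illegal
(3,5): no bracket -> illegal
(4,2): flips 1 -> legal
(4,6): no bracket -> illegal
(5,3): no bracket -> illegal
(5,6): flips 1 -> legal
(5,7): no bracket -> illegal
(6,4): no bracket -> illegal
(6,7): flips 1 -> legal
(7,5): no bracket -> illegal
(7,6): no bracket -> illegal
(7,7): no bracket -> illegal
B mobility = 3
-- W to move --
(0,3): no bracket -> illegal
(0,4): flips 3 -> legal
(0,5): no bracket -> illegal
(1,2): no bracket -> illegal
(1,3): flips 1 -> legal
(1,5): flips 1 -> legal
(2,1): no bracket -> illegal
(2,2): no bracket -> illegal
(2,5): no bracket -> illegal
(3,1): flips 1 -> legal
(3,5): flips 2 -> legal
(3,6): no bracket -> illegal
(4,1): no bracket -> illegal
(4,2): flips 1 -> legal
(4,6): flips 1 -> legal
(5,0): no bracket -> illegal
(5,1): no bracket -> illegal
(5,3): flips 2 -> legal
(5,6): no bracket -> illegal
(6,0): no bracket -> illegal
(6,2): no bracket -> illegal
(6,3): no bracket -> illegal
(6,4): flips 2 -> legal
(7,0): no bracket -> illegal
(7,1): no bracket -> illegal
(7,2): no bracket -> illegal
(7,4): no bracket -> illegal
(7,5): flips 1 -> legal
(7,6): no bracket -> illegal
W mobility = 10

Answer: B=3 W=10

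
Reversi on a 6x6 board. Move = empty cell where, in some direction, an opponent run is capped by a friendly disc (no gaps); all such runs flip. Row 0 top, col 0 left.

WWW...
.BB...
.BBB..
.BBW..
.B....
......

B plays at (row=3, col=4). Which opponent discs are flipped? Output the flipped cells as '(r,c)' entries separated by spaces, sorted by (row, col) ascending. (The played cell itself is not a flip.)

Dir NW: first cell 'B' (not opp) -> no flip
Dir N: first cell '.' (not opp) -> no flip
Dir NE: first cell '.' (not opp) -> no flip
Dir W: opp run (3,3) capped by B -> flip
Dir E: first cell '.' (not opp) -> no flip
Dir SW: first cell '.' (not opp) -> no flip
Dir S: first cell '.' (not opp) -> no flip
Dir SE: first cell '.' (not opp) -> no flip

Answer: (3,3)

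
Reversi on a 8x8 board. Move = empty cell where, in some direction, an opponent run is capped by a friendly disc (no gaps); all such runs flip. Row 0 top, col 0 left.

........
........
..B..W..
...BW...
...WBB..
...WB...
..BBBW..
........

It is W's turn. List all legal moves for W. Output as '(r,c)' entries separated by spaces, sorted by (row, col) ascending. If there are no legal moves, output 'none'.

(1,1): no bracket -> illegal
(1,2): no bracket -> illegal
(1,3): no bracket -> illegal
(2,1): no bracket -> illegal
(2,3): flips 1 -> legal
(2,4): no bracket -> illegal
(3,1): no bracket -> illegal
(3,2): flips 1 -> legal
(3,5): flips 1 -> legal
(3,6): no bracket -> illegal
(4,2): no bracket -> illegal
(4,6): flips 2 -> legal
(5,1): no bracket -> illegal
(5,2): no bracket -> illegal
(5,5): flips 1 -> legal
(5,6): flips 1 -> legal
(6,1): flips 3 -> legal
(7,1): flips 1 -> legal
(7,2): no bracket -> illegal
(7,3): flips 1 -> legal
(7,4): flips 3 -> legal
(7,5): flips 1 -> legal

Answer: (2,3) (3,2) (3,5) (4,6) (5,5) (5,6) (6,1) (7,1) (7,3) (7,4) (7,5)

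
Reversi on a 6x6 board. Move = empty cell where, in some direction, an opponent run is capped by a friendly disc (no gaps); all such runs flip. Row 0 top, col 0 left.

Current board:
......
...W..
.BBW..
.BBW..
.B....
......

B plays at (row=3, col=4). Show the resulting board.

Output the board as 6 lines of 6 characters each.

Place B at (3,4); scan 8 dirs for brackets.
Dir NW: opp run (2,3), next='.' -> no flip
Dir N: first cell '.' (not opp) -> no flip
Dir NE: first cell '.' (not opp) -> no flip
Dir W: opp run (3,3) capped by B -> flip
Dir E: first cell '.' (not opp) -> no flip
Dir SW: first cell '.' (not opp) -> no flip
Dir S: first cell '.' (not opp) -> no flip
Dir SE: first cell '.' (not opp) -> no flip
All flips: (3,3)

Answer: ......
...W..
.BBW..
.BBBB.
.B....
......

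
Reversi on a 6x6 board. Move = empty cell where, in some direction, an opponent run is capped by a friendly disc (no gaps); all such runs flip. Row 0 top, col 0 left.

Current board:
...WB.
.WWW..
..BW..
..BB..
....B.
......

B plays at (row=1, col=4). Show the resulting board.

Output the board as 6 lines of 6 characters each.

Place B at (1,4); scan 8 dirs for brackets.
Dir NW: opp run (0,3), next=edge -> no flip
Dir N: first cell 'B' (not opp) -> no flip
Dir NE: first cell '.' (not opp) -> no flip
Dir W: opp run (1,3) (1,2) (1,1), next='.' -> no flip
Dir E: first cell '.' (not opp) -> no flip
Dir SW: opp run (2,3) capped by B -> flip
Dir S: first cell '.' (not opp) -> no flip
Dir SE: first cell '.' (not opp) -> no flip
All flips: (2,3)

Answer: ...WB.
.WWWB.
..BB..
..BB..
....B.
......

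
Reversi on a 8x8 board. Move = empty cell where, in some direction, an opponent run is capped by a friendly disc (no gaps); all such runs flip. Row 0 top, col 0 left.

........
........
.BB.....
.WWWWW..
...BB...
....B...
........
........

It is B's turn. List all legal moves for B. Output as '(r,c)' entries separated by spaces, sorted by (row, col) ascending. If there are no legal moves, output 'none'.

(2,0): no bracket -> illegal
(2,3): flips 1 -> legal
(2,4): flips 1 -> legal
(2,5): flips 1 -> legal
(2,6): flips 1 -> legal
(3,0): no bracket -> illegal
(3,6): no bracket -> illegal
(4,0): flips 1 -> legal
(4,1): flips 1 -> legal
(4,2): flips 1 -> legal
(4,5): no bracket -> illegal
(4,6): no bracket -> illegal

Answer: (2,3) (2,4) (2,5) (2,6) (4,0) (4,1) (4,2)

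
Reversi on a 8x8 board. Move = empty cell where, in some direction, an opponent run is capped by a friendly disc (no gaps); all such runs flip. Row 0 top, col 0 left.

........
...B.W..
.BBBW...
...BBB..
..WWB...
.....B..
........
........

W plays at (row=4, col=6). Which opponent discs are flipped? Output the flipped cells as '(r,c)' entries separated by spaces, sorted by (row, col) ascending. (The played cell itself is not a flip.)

Answer: (3,5)

Derivation:
Dir NW: opp run (3,5) capped by W -> flip
Dir N: first cell '.' (not opp) -> no flip
Dir NE: first cell '.' (not opp) -> no flip
Dir W: first cell '.' (not opp) -> no flip
Dir E: first cell '.' (not opp) -> no flip
Dir SW: opp run (5,5), next='.' -> no flip
Dir S: first cell '.' (not opp) -> no flip
Dir SE: first cell '.' (not opp) -> no flip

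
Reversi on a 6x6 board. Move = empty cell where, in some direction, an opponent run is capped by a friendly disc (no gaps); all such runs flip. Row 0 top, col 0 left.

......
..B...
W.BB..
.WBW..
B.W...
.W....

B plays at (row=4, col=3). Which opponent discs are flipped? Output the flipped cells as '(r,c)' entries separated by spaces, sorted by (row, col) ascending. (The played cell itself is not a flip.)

Answer: (3,3)

Derivation:
Dir NW: first cell 'B' (not opp) -> no flip
Dir N: opp run (3,3) capped by B -> flip
Dir NE: first cell '.' (not opp) -> no flip
Dir W: opp run (4,2), next='.' -> no flip
Dir E: first cell '.' (not opp) -> no flip
Dir SW: first cell '.' (not opp) -> no flip
Dir S: first cell '.' (not opp) -> no flip
Dir SE: first cell '.' (not opp) -> no flip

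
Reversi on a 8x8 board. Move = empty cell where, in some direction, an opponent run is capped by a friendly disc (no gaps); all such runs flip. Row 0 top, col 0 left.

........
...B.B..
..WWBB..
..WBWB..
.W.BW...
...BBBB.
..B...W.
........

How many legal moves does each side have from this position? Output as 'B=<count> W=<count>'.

-- B to move --
(1,1): flips 1 -> legal
(1,2): no bracket -> illegal
(1,4): no bracket -> illegal
(2,1): flips 3 -> legal
(3,0): no bracket -> illegal
(3,1): flips 2 -> legal
(4,0): no bracket -> illegal
(4,2): no bracket -> illegal
(4,5): flips 1 -> legal
(5,0): no bracket -> illegal
(5,1): no bracket -> illegal
(5,2): no bracket -> illegal
(5,7): no bracket -> illegal
(6,5): no bracket -> illegal
(6,7): no bracket -> illegal
(7,5): no bracket -> illegal
(7,6): flips 1 -> legal
(7,7): flips 1 -> legal
B mobility = 6
-- W to move --
(0,2): no bracket -> illegal
(0,3): flips 1 -> legal
(0,4): flips 1 -> legal
(0,5): no bracket -> illegal
(0,6): no bracket -> illegal
(1,2): no bracket -> illegal
(1,4): flips 1 -> legal
(1,6): flips 1 -> legal
(2,6): flips 3 -> legal
(3,6): flips 1 -> legal
(4,2): flips 1 -> legal
(4,5): no bracket -> illegal
(4,6): flips 1 -> legal
(4,7): no bracket -> illegal
(5,1): no bracket -> illegal
(5,2): flips 1 -> legal
(5,7): no bracket -> illegal
(6,1): no bracket -> illegal
(6,3): flips 3 -> legal
(6,4): flips 1 -> legal
(6,5): flips 2 -> legal
(6,7): no bracket -> illegal
(7,1): flips 2 -> legal
(7,2): no bracket -> illegal
(7,3): no bracket -> illegal
W mobility = 13

Answer: B=6 W=13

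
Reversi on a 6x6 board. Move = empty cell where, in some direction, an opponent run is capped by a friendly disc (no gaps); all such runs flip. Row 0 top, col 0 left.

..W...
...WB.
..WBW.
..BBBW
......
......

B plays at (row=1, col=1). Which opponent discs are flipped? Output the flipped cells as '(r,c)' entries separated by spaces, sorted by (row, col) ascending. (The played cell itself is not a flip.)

Answer: (2,2)

Derivation:
Dir NW: first cell '.' (not opp) -> no flip
Dir N: first cell '.' (not opp) -> no flip
Dir NE: opp run (0,2), next=edge -> no flip
Dir W: first cell '.' (not opp) -> no flip
Dir E: first cell '.' (not opp) -> no flip
Dir SW: first cell '.' (not opp) -> no flip
Dir S: first cell '.' (not opp) -> no flip
Dir SE: opp run (2,2) capped by B -> flip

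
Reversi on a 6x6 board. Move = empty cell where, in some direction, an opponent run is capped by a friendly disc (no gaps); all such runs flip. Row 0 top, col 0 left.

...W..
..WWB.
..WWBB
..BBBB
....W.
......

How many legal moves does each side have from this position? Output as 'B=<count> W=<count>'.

-- B to move --
(0,1): flips 2 -> legal
(0,2): flips 3 -> legal
(0,4): no bracket -> illegal
(1,1): flips 3 -> legal
(2,1): flips 2 -> legal
(3,1): no bracket -> illegal
(4,3): no bracket -> illegal
(4,5): no bracket -> illegal
(5,3): flips 1 -> legal
(5,4): flips 1 -> legal
(5,5): flips 1 -> legal
B mobility = 7
-- W to move --
(0,4): flips 3 -> legal
(0,5): flips 1 -> legal
(1,5): flips 1 -> legal
(2,1): no bracket -> illegal
(3,1): no bracket -> illegal
(4,1): flips 1 -> legal
(4,2): flips 1 -> legal
(4,3): flips 1 -> legal
(4,5): flips 1 -> legal
W mobility = 7

Answer: B=7 W=7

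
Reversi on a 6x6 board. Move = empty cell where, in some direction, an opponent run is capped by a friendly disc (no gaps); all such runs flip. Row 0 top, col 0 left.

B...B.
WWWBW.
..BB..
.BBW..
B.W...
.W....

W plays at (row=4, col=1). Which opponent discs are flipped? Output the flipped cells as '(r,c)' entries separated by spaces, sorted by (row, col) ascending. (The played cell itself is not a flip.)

Dir NW: first cell '.' (not opp) -> no flip
Dir N: opp run (3,1), next='.' -> no flip
Dir NE: opp run (3,2) (2,3) capped by W -> flip
Dir W: opp run (4,0), next=edge -> no flip
Dir E: first cell 'W' (not opp) -> no flip
Dir SW: first cell '.' (not opp) -> no flip
Dir S: first cell 'W' (not opp) -> no flip
Dir SE: first cell '.' (not opp) -> no flip

Answer: (2,3) (3,2)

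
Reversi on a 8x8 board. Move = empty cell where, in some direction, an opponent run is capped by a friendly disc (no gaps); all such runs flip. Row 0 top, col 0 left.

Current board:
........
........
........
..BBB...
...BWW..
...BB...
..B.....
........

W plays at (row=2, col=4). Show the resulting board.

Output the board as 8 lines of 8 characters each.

Answer: ........
........
....W...
..BBW...
...BWW..
...BB...
..B.....
........

Derivation:
Place W at (2,4); scan 8 dirs for brackets.
Dir NW: first cell '.' (not opp) -> no flip
Dir N: first cell '.' (not opp) -> no flip
Dir NE: first cell '.' (not opp) -> no flip
Dir W: first cell '.' (not opp) -> no flip
Dir E: first cell '.' (not opp) -> no flip
Dir SW: opp run (3,3), next='.' -> no flip
Dir S: opp run (3,4) capped by W -> flip
Dir SE: first cell '.' (not opp) -> no flip
All flips: (3,4)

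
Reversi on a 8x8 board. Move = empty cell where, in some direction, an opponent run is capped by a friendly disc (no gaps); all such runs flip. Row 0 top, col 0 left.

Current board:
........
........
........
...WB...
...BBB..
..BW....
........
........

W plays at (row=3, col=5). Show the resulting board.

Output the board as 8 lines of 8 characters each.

Place W at (3,5); scan 8 dirs for brackets.
Dir NW: first cell '.' (not opp) -> no flip
Dir N: first cell '.' (not opp) -> no flip
Dir NE: first cell '.' (not opp) -> no flip
Dir W: opp run (3,4) capped by W -> flip
Dir E: first cell '.' (not opp) -> no flip
Dir SW: opp run (4,4) capped by W -> flip
Dir S: opp run (4,5), next='.' -> no flip
Dir SE: first cell '.' (not opp) -> no flip
All flips: (3,4) (4,4)

Answer: ........
........
........
...WWW..
...BWB..
..BW....
........
........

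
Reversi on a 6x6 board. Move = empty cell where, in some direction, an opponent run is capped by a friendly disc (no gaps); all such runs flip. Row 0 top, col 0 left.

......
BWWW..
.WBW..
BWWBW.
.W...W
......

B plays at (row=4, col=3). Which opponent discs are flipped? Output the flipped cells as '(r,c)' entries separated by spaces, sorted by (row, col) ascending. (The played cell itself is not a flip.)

Dir NW: opp run (3,2) (2,1) capped by B -> flip
Dir N: first cell 'B' (not opp) -> no flip
Dir NE: opp run (3,4), next='.' -> no flip
Dir W: first cell '.' (not opp) -> no flip
Dir E: first cell '.' (not opp) -> no flip
Dir SW: first cell '.' (not opp) -> no flip
Dir S: first cell '.' (not opp) -> no flip
Dir SE: first cell '.' (not opp) -> no flip

Answer: (2,1) (3,2)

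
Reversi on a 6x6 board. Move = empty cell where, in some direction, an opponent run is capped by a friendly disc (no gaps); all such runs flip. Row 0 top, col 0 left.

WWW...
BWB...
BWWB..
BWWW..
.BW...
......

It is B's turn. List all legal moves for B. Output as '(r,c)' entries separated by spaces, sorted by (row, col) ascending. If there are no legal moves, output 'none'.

Answer: (3,4) (4,3) (5,2) (5,3)

Derivation:
(0,3): no bracket -> illegal
(1,3): no bracket -> illegal
(2,4): no bracket -> illegal
(3,4): flips 3 -> legal
(4,0): no bracket -> illegal
(4,3): flips 4 -> legal
(4,4): no bracket -> illegal
(5,1): no bracket -> illegal
(5,2): flips 3 -> legal
(5,3): flips 2 -> legal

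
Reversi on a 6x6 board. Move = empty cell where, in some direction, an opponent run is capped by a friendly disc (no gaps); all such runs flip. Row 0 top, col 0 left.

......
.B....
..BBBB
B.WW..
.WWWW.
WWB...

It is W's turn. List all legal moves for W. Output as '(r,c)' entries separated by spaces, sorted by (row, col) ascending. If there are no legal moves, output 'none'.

Answer: (0,0) (1,2) (1,3) (1,4) (1,5) (5,3)

Derivation:
(0,0): flips 2 -> legal
(0,1): no bracket -> illegal
(0,2): no bracket -> illegal
(1,0): no bracket -> illegal
(1,2): flips 1 -> legal
(1,3): flips 1 -> legal
(1,4): flips 1 -> legal
(1,5): flips 1 -> legal
(2,0): no bracket -> illegal
(2,1): no bracket -> illegal
(3,1): no bracket -> illegal
(3,4): no bracket -> illegal
(3,5): no bracket -> illegal
(4,0): no bracket -> illegal
(5,3): flips 1 -> legal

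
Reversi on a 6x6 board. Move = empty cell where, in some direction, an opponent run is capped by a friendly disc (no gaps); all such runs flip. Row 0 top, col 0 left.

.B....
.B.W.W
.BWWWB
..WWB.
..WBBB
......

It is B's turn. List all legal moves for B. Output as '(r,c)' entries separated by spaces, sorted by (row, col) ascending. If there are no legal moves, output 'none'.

(0,2): no bracket -> illegal
(0,3): flips 3 -> legal
(0,4): no bracket -> illegal
(0,5): flips 1 -> legal
(1,2): flips 1 -> legal
(1,4): flips 1 -> legal
(3,1): flips 2 -> legal
(3,5): no bracket -> illegal
(4,1): flips 1 -> legal
(5,1): no bracket -> illegal
(5,2): no bracket -> illegal
(5,3): no bracket -> illegal

Answer: (0,3) (0,5) (1,2) (1,4) (3,1) (4,1)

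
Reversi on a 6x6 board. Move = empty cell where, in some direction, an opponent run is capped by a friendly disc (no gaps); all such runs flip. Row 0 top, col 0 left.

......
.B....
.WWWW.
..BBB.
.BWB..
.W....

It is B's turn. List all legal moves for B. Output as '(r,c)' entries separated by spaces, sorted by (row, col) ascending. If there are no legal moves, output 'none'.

Answer: (1,0) (1,2) (1,3) (1,4) (1,5) (3,1) (5,2)

Derivation:
(1,0): flips 1 -> legal
(1,2): flips 2 -> legal
(1,3): flips 1 -> legal
(1,4): flips 2 -> legal
(1,5): flips 1 -> legal
(2,0): no bracket -> illegal
(2,5): no bracket -> illegal
(3,0): no bracket -> illegal
(3,1): flips 1 -> legal
(3,5): no bracket -> illegal
(4,0): no bracket -> illegal
(5,0): no bracket -> illegal
(5,2): flips 1 -> legal
(5,3): no bracket -> illegal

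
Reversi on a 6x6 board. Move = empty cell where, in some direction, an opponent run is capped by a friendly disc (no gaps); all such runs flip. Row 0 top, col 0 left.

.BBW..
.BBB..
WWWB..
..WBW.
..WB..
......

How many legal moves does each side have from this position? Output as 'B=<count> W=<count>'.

-- B to move --
(0,4): flips 1 -> legal
(1,0): flips 2 -> legal
(1,4): no bracket -> illegal
(2,4): no bracket -> illegal
(2,5): flips 1 -> legal
(3,0): flips 1 -> legal
(3,1): flips 3 -> legal
(3,5): flips 1 -> legal
(4,1): flips 2 -> legal
(4,4): no bracket -> illegal
(4,5): flips 1 -> legal
(5,1): flips 1 -> legal
(5,2): flips 3 -> legal
(5,3): no bracket -> illegal
B mobility = 10
-- W to move --
(0,0): flips 3 -> legal
(0,4): flips 1 -> legal
(1,0): no bracket -> illegal
(1,4): flips 1 -> legal
(2,4): flips 2 -> legal
(4,4): flips 2 -> legal
(5,2): flips 1 -> legal
(5,3): flips 4 -> legal
(5,4): flips 1 -> legal
W mobility = 8

Answer: B=10 W=8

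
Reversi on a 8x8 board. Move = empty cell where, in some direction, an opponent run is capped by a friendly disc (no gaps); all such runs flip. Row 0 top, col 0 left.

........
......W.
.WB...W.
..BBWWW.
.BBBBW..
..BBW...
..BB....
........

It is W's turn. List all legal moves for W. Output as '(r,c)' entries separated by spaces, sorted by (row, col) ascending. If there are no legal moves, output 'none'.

(1,1): no bracket -> illegal
(1,2): no bracket -> illegal
(1,3): no bracket -> illegal
(2,3): flips 1 -> legal
(2,4): no bracket -> illegal
(3,0): no bracket -> illegal
(3,1): flips 2 -> legal
(4,0): flips 4 -> legal
(5,0): no bracket -> illegal
(5,1): flips 2 -> legal
(5,5): no bracket -> illegal
(6,1): flips 2 -> legal
(6,4): no bracket -> illegal
(7,1): flips 3 -> legal
(7,2): flips 1 -> legal
(7,3): no bracket -> illegal
(7,4): no bracket -> illegal

Answer: (2,3) (3,1) (4,0) (5,1) (6,1) (7,1) (7,2)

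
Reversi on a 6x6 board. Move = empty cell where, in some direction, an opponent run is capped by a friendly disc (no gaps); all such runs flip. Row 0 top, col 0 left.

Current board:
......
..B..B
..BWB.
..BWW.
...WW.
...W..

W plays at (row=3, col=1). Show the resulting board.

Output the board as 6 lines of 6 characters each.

Answer: ......
..B..B
..BWB.
.WWWW.
...WW.
...W..

Derivation:
Place W at (3,1); scan 8 dirs for brackets.
Dir NW: first cell '.' (not opp) -> no flip
Dir N: first cell '.' (not opp) -> no flip
Dir NE: opp run (2,2), next='.' -> no flip
Dir W: first cell '.' (not opp) -> no flip
Dir E: opp run (3,2) capped by W -> flip
Dir SW: first cell '.' (not opp) -> no flip
Dir S: first cell '.' (not opp) -> no flip
Dir SE: first cell '.' (not opp) -> no flip
All flips: (3,2)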